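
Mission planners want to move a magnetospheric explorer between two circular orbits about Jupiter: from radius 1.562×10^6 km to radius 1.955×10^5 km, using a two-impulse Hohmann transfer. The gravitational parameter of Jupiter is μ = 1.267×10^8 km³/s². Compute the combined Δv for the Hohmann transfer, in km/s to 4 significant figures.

Transfer-ellipse semi-major axis a_t = (r₁ + r₂)/2 = (1.562×10^6 + 1.955×10^5)/2 = 8.7875×10^5 km.
Circular speed at r₁: v₁ = √(μ/r₁) = √(1.267×10^8/1.562×10^6) = 9.006 km/s.
On the transfer ellipse at r₁, vis-viva gives v_a = √[μ(2/r₁ − 1/a_t)] = 4.248 km/s.
First burn Δv₁ = |v_a − v₁| = 4.758 km/s.
At r₂, v₂ = √(μ/r₂) = 25.4575 km/s.
Transfer-orbit speed at r₂: v_p = √[μ(2/r₂ − 1/a_t)] = 33.9409 km/s.
Second burn Δv₂ = |v₂ − v_p| = 8.483 km/s.
Total Δv = Δv₁ + Δv₂ = 13.24 km/s.

Δv = 13.24 km/s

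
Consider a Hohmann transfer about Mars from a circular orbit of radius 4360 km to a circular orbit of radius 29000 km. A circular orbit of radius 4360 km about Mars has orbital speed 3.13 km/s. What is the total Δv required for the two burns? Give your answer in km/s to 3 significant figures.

Δv = 1.59 km/s

From the circular-orbit relation v² = μ/r at r = 4360 km: μ = v²r = (3.13)² × 4360 = 42714.5 km³/s².
Transfer-ellipse semi-major axis a_t = (r₁ + r₂)/2 = (4360 + 29000)/2 = 16680 km.
Circular speed at r₁: v₁ = √(μ/r₁) = √(42714.5/4360) = 3.1300 km/s.
On the transfer ellipse at r₁, vis-viva gives v_p = √[μ(2/r₁ − 1/a_t)] = 4.1271 km/s.
First burn Δv₁ = |v_p − v₁| = 0.9971 km/s.
Circular speed at r₂: v₂ = √(μ/r₂) = 1.2136 km/s.
Transfer-orbit speed at r₂: v_a = √[μ(2/r₂ − 1/a_t)] = 0.62049 km/s.
Second burn Δv₂ = |v₂ − v_a| = 0.5931 km/s.
Δv = Δv₁ + Δv₂ = 0.9971 + 0.5931 = 1.590 km/s.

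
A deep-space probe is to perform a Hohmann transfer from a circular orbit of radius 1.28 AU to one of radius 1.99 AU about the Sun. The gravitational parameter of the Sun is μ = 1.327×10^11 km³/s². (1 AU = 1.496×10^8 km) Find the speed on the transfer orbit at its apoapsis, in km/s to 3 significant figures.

In km: r₁ = 1.28 × 1.496×10^8 = 1.91488×10^8 km; r₂ = 1.99 × 1.496×10^8 = 2.97704×10^8 km.
Transfer-ellipse semi-major axis a_t = (r₁ + r₂)/2 = (1.91488×10^8 + 2.97704×10^8)/2 = 2.44596×10^8 km.
At apoapsis, r = 2.97704×10^8 km.
From the vis-viva equation, v = √[μ(2/r − 1/a_t)] = 18.68 km/s.

v = 18.7 km/s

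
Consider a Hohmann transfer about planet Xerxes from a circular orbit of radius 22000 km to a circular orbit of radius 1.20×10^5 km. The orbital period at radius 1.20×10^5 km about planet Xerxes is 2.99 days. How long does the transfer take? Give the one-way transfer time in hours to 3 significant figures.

From Kepler's third law T² = 4π²r³/μ at r = 1.20×10^5 km, T = 2.99 days = 2.99 × 86400 s = 2.58336×10^5 s: μ = 4π²r³/T² = 1.02219×10^6 km³/s².
Transfer-ellipse semi-major axis a_t = (r₁ + r₂)/2 = (22000 + 1.200×10^5)/2 = 71000 km.
Transfer time t = π√(a_t³/μ) = π√((71000)³ / 1.02219×10^6) = 58790 s.
Converting: 58790 s ÷ 3600 s/hour = 16.3 hours.

t = 16.3 hours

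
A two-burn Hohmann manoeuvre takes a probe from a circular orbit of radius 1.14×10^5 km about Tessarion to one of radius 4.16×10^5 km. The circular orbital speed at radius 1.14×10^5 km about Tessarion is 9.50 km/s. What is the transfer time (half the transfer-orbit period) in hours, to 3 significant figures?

t = 37.1 hours

From the circular-orbit relation v² = μ/r at r = 1.14×10^5 km: μ = v²r = (9.50)² × 1.14×10^5 = 1.02885×10^7 km³/s².
Transfer-ellipse semi-major axis a_t = (r₁ + r₂)/2 = (1.140×10^5 + 4.160×10^5)/2 = 2.650×10^5 km.
Half the transfer-orbit period gives t = π√(a_t³/μ) = 1.336×10^5 s.
Converting: 1.336×10^5 s ÷ 3600 s/hour = 37.1 hours.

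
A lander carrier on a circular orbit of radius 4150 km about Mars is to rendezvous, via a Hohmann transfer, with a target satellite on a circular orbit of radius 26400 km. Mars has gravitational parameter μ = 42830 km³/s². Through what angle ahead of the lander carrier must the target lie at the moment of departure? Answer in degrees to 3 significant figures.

φ = 101°

Semi-major axis of the transfer orbit: a_t = (4150 + 26400)/2 = 15275 km.
The half-period of the transfer ellipse is t = π√(a_t³/μ) = 28658 s.
Target angular speed ω₂ = √(μ/r₂³) = 4.8247×10^-5 rad/s.
Angle swept by the target during transfer: ω₂·t = 1.3827 rad = 79.22°.
The lander carrier traverses 180° on the transfer ellipse, so the target must lead by 180° − 79.22° = 101°.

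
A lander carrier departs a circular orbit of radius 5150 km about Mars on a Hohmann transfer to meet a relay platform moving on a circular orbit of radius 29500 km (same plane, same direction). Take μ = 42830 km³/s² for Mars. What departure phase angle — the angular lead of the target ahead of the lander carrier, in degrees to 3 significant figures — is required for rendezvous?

φ = 99.0°

Transfer-ellipse semi-major axis a_t = (r₁ + r₂)/2 = (5150 + 29500)/2 = 17325 km.
The half-period of the transfer ellipse is t = π√(a_t³/μ) = 34617 s.
The target's mean motion on its circular orbit is ω₂ = √(μ/r₂³) = 4.0845×10^-5 rad/s.
Angle swept by the target during transfer: ω₂·t = 1.4139 rad = 81.01°.
The lander carrier traverses 180° on the transfer ellipse, so the target must lead by 180° − 81.01° = 99.0°.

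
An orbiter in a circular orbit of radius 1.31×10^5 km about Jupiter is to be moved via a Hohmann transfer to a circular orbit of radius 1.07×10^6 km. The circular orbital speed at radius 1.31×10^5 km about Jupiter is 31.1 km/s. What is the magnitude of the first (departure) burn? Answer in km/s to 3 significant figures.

Δv₁ = 10.4 km/s

From the circular-orbit relation v² = μ/r at r = 1.31×10^5 km: μ = v²r = (31.1)² × 1.31×10^5 = 1.26705×10^8 km³/s².
Transfer-ellipse semi-major axis a_t = (r₁ + r₂)/2 = (1.310×10^5 + 1.070×10^6)/2 = 6.005×10^5 km.
On the circular orbit at r = 1.310×10^5 km, v_c = √(μ/r) = 31.10 km/s.
Vis-viva on the transfer ellipse at r = 1.310×10^5 km gives v_t = √[μ(2/r − 1/a_t)] = 41.51 km/s.
Δv₁ = |v_t − v_c| = |41.51 − 31.10| = 10.41 km/s.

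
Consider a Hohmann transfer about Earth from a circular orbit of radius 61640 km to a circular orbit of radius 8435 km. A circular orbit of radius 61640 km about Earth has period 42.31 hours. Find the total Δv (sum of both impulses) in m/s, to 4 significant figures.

From Kepler's third law T² = 4π²r³/μ at r = 61640 km, T = 42.31 hours = 42.31 × 3600 s = 1.52316×10^5 s: μ = 4π²r³/T² = 3.98526×10^5 km³/s².
Semi-major axis of the transfer orbit: a_t = (61640 + 8435)/2 = 35037.5 km.
Circular speed at r₁: v₁ = √(μ/r₁) = √(3.98526×10^5/61640) = 2.543 km/s.
On the transfer ellipse at r₁, v² = μ(2/r − 1/a) gives v_a = √[μ(2/r₁ − 1/a_t)] = 1.248 km/s.
First burn Δv₁ = |v_a − v₁| = 1.295 km/s.
Circular speed at r₂: v₂ = √(μ/r₂) = 6.874 km/s.
Transfer-orbit speed at r₂: v_p = √[μ(2/r₂ − 1/a_t)] = 9.117 km/s.
Second burn Δv₂ = |v₂ − v_p| = 2.243 km/s.
Total Δv = Δv₁ + Δv₂ = 3.538 km/s.

Δv = 3538 m/s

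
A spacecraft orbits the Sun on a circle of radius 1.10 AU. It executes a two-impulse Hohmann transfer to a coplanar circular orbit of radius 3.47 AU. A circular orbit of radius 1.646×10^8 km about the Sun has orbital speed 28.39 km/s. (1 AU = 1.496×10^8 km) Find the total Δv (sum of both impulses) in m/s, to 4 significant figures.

From the circular-orbit relation v² = μ/r at r = 1.646×10^8 km: μ = v²r = (28.39)² × 1.646×10^8 = 1.32666×10^11 km³/s².
In km: r₁ = 1.10 × 1.496×10^8 = 1.6456×10^8 km; r₂ = 3.47 × 1.496×10^8 = 5.19112×10^8 km.
Transfer-ellipse semi-major axis a_t = (r₁ + r₂)/2 = (1.6456×10^8 + 5.19112×10^8)/2 = 3.41836×10^8 km.
Circular speed at r₁: v₁ = √(μ/r₁) = √(1.32666×10^11/1.6456×10^8) = 28.3935 km/s.
On the transfer ellipse at r₁, vis-viva equation gives v_p = √[μ(2/r₁ − 1/a_t)] = 34.9897 km/s.
First burn Δv₁ = |v_p − v₁| = 6.596 km/s.
Circular speed at r₂: v₂ = √(μ/r₂) = 15.9864 km/s.
Transfer-orbit speed at r₂: v_a = √[μ(2/r₂ − 1/a_t)] = 11.0918 km/s.
Second burn Δv₂ = |v₂ − v_a| = 4.895 km/s.
Δv = Δv₁ + Δv₂ = 6.596 + 4.895 = 11.49 km/s.

Δv = 11490 m/s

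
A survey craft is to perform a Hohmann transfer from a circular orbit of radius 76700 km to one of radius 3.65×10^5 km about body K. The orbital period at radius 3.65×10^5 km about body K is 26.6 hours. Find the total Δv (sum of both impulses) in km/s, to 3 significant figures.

From Kepler's third law T² = 4π²r³/μ at r = 3.65×10^5 km, T = 26.6 hours = 26.6 × 3600 s = 95760 s: μ = 4π²r³/T² = 2.09349×10^8 km³/s².
Semi-major axis of the transfer orbit: a_t = (76700 + 3.650×10^5)/2 = 2.2085×10^5 km.
At r₁ the circular-orbit speed is v₁ = √(μ/r₁) = 52.24 km/s.
Transfer-orbit speed at r₁ (vis-viva equation): v_p = √[μ(2/r₁ − 1/a_t)] = 67.16 km/s.
First burn Δv₁ = |v_p − v₁| = 14.920 km/s.
At r₂, v₂ = √(μ/r₂) = 23.9491 km/s.
Transfer-orbit speed at r₂: v_a = √[μ(2/r₂ − 1/a_t)] = 14.1136 km/s.
Second burn Δv₂ = |v₂ − v_a| = 9.8355 km/s.
Δv = Δv₁ + Δv₂ = 14.920 + 9.8355 = 24.76 km/s.

Δv = 24.8 km/s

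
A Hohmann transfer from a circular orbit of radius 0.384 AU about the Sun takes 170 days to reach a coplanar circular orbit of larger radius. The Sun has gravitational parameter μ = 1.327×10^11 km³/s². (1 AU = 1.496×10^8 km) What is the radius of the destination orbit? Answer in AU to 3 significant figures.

In km: r₁ = 0.384 × 1.496×10^8 = 5.74464×10^7 km.
Transfer time t = 170 days = 1.4688×10^7 s, and t = π√(a_t³/μ).
So a_t = (μ t²/π²)^(1/3) = (1.327×10^11 × (1.4688×10^7)² / π²)^(1/3) = 1.4262×10^8 km.
Since a_t = (r₁ + r₂)/2, r₂ = 2a_t − r₁ = 2×1.4262×10^8 − 5.74464×10^7 = 2.277936×10^8 km.
In AU: r₂ = 2.277936×10^8 / 1.496×10^8 = 1.52 AU.

r₂ = 1.52 AU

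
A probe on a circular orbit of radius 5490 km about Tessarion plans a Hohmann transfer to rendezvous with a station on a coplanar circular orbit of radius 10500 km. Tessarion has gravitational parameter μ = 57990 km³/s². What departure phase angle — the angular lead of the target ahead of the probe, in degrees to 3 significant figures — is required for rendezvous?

φ = 60.4°

Semi-major axis of the transfer orbit: a_t = (5490 + 10500)/2 = 7995 km.
The half-period of the transfer ellipse is t = π√(a_t³/μ) = 9326 s.
The target's mean motion on its circular orbit is ω₂ = √(μ/r₂³) = 2.238×10^-4 rad/s.
Angle swept by the target during transfer: ω₂·t = 2.087 rad = 119.6°.
Arrival is 180° from departure on the ellipse, so φ = 180° − 119.6° = 60.4°.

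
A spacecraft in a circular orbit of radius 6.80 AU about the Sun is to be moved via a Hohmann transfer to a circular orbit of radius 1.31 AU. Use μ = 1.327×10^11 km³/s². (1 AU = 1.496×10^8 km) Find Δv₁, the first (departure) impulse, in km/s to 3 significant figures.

Δv₁ = 4.93 km/s

In km: r₁ = 6.80 × 1.496×10^8 = 1.01728×10^9 km; r₂ = 1.31 × 1.496×10^8 = 1.95976×10^8 km.
The Hohmann ellipse has a_t = (r₁ + r₂)/2 = 6.06628×10^8 km.
Circular speed at r = 1.01728×10^9 km: v_c = √(μ/r) = 11.4213 km/s.
Vis-viva on the transfer ellipse at r = 1.01728×10^9 km gives v_t = √[μ(2/r − 1/a_t)] = 6.49165 km/s.
Δv₁ = |v_t − v_c| = |6.49165 − 11.4213| = 4.930 km/s.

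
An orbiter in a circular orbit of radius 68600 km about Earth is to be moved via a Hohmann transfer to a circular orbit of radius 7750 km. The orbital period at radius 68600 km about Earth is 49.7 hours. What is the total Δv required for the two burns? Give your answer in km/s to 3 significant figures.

From Kepler's third law T² = 4π²r³/μ at r = 68600 km, T = 49.7 hours = 49.7 × 3600 s = 1.7892×10^5 s: μ = 4π²r³/T² = 3.98120×10^5 km³/s².
The Hohmann ellipse has a_t = (r₁ + r₂)/2 = 38175 km.
At r₁ the circular-orbit speed is v₁ = √(μ/r₁) = 2.4090 km/s.
Transfer-orbit speed at r₁ (vis-viva equation): v_a = √[μ(2/r₁ − 1/a_t)] = 1.0854 km/s.
First burn Δv₁ = |v_a − v₁| = 1.3236 km/s.
Circular speed at r₂: v₂ = √(μ/r₂) = 7.1673 km/s.
Transfer-orbit speed at r₂: v_p = √[μ(2/r₂ − 1/a_t)] = 9.6079 km/s.
Second burn Δv₂ = |v₂ − v_p| = 2.4406 km/s.
Δv = Δv₁ + Δv₂ = 1.3236 + 2.4406 = 3.764 km/s.

Δv = 3.76 km/s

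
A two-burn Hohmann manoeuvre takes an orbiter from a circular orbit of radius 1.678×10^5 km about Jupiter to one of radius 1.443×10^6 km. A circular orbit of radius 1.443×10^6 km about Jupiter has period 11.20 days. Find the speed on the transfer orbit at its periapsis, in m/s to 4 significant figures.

v = 36780 m/s

From Kepler's third law T² = 4π²r³/μ at r = 1.443×10^6 km, T = 11.20 days = 11.20 × 86400 s = 9.6768×10^5 s: μ = 4π²r³/T² = 1.26676×10^8 km³/s².
Transfer-ellipse semi-major axis a_t = (r₁ + r₂)/2 = (1.678×10^5 + 1.443×10^6)/2 = 8.054×10^5 km.
At periapsis, r = 1.678×10^5 km.
Applying v² = μ(2/r − 1/a_t): v = 36.78 km/s.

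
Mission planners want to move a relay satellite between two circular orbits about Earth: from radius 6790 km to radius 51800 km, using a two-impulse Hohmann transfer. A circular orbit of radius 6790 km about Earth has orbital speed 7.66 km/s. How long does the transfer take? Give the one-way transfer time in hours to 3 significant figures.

t = 6.93 hours

From the circular-orbit relation v² = μ/r at r = 6790 km: μ = v²r = (7.66)² × 6790 = 3.98407×10^5 km³/s².
The Hohmann ellipse has a_t = (r₁ + r₂)/2 = 29295 km.
Half the transfer-orbit period gives t = π√(a_t³/μ) = 24960 s.
Converting: 24960 s ÷ 3600 s/hour = 6.93 hours.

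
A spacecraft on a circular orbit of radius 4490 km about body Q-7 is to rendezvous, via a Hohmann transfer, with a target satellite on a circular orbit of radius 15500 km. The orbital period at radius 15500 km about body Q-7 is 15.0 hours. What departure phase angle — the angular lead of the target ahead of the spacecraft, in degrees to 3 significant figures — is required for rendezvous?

From Kepler's third law T² = 4π²r³/μ at r = 15500 km, T = 15.0 hours = 15.0 × 3600 s = 54000 s: μ = 4π²r³/T² = 50415.9 km³/s².
Semi-major axis of the transfer orbit: a_t = (4490 + 15500)/2 = 9995 km.
Transfer time t = π√(a_t³/μ) = 13981 s.
The target's mean motion on its circular orbit is ω₂ = √(μ/r₂³) = 1.1636×10^-4 rad/s.
Angle swept by the target during transfer: ω₂·t = 1.6268 rad = 93.21°.
The spacecraft traverses 180° on the transfer ellipse, so the target must lead by 180° − 93.21° = 86.8°.

φ = 86.8°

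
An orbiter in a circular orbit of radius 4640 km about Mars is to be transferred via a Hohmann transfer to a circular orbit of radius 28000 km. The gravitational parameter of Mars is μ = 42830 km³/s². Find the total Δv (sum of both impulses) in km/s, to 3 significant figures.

Δv = 1.52 km/s

The Hohmann ellipse has a_t = (r₁ + r₂)/2 = 16320 km.
At r₁ the circular-orbit speed is v₁ = √(μ/r₁) = 3.0382 km/s.
On the transfer ellipse at r₁, v² = μ(2/r − 1/a) gives v_p = √[μ(2/r₁ − 1/a_t)] = 3.9796 km/s.
First burn Δv₁ = |v_p − v₁| = 0.9414 km/s.
At r₂, v₂ = √(μ/r₂) = 1.2368 km/s.
Transfer-orbit speed at r₂: v_a = √[μ(2/r₂ − 1/a_t)] = 0.65947 km/s.
Second burn Δv₂ = |v₂ − v_a| = 0.5773 km/s.
Total Δv = Δv₁ + Δv₂ = 1.519 km/s.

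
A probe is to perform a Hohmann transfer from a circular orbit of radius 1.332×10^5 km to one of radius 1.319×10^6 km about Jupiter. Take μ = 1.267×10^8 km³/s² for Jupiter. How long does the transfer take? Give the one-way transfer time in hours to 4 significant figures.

Semi-major axis of the transfer orbit: a_t = (1.332×10^5 + 1.319×10^6)/2 = 7.261×10^5 km.
Transfer time t = π√(a_t³/μ) = π√((7.261×10^5)³ / 1.267×10^8) = 1.727×10^5 s.
Converting: 1.727×10^5 s ÷ 3600 s/hour = 47.97 hours.

t = 47.97 hours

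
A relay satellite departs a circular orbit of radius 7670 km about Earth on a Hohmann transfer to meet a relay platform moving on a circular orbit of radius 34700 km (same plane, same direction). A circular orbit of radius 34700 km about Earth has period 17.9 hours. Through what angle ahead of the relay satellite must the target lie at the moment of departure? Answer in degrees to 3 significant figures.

From Kepler's third law T² = 4π²r³/μ at r = 34700 km, T = 17.9 hours = 17.9 × 3600 s = 64440 s: μ = 4π²r³/T² = 3.97225×10^5 km³/s².
Transfer-ellipse semi-major axis a_t = (r₁ + r₂)/2 = (7670 + 34700)/2 = 21185 km.
The half-period of the transfer ellipse is t = π√(a_t³/μ) = 15370 s.
Target angular speed ω₂ = √(μ/r₂³) = 9.7504×10^-5 rad/s.
Angle swept by the target during transfer: ω₂·t = 1.49864 rad = 85.87°.
The relay satellite traverses 180° on the transfer ellipse, so the target must lead by 180° − 85.87° = 94.1°.

φ = 94.1°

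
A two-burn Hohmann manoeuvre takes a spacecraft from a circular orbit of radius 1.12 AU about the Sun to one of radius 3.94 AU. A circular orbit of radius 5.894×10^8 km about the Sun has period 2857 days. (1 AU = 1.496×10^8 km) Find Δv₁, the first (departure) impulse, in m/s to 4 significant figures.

From Kepler's third law T² = 4π²r³/μ at r = 5.894×10^8 km, T = 2857 days = 2857 × 86400 s = 2.468448×10^8 s: μ = 4π²r³/T² = 1.32661×10^11 km³/s².
In km: r₁ = 1.12 × 1.496×10^8 = 1.67552×10^8 km; r₂ = 3.94 × 1.496×10^8 = 5.89424×10^8 km.
Semi-major axis of the transfer orbit: a_t = (1.67552×10^8 + 5.89424×10^8)/2 = 3.78488×10^8 km.
On the circular orbit at r = 1.67552×10^8 km, v_c = √(μ/r) = 28.138 km/s.
Vis-viva on the transfer ellipse at r = 1.67552×10^8 km gives v_t = √[μ(2/r − 1/a_t)] = 35.114 km/s.
Δv₁ = |v_t − v_c| = |35.114 − 28.138| = 6.976 km/s.

Δv₁ = 6976 m/s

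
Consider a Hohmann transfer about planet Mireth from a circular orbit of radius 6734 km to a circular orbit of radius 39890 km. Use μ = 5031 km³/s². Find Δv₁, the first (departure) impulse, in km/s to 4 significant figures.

Δv₁ = 0.2663 km/s

The Hohmann ellipse has a_t = (r₁ + r₂)/2 = 23312 km.
On the circular orbit at r = 6734 km, v_c = √(μ/r) = 0.864352 km/s.
Vis-viva on the transfer ellipse at r = 6734 km gives v_t = √[μ(2/r − 1/a_t)] = 1.13066 km/s.
Δv₁ = |v_t − v_c| = |1.13066 − 0.864352| = 0.2663 km/s.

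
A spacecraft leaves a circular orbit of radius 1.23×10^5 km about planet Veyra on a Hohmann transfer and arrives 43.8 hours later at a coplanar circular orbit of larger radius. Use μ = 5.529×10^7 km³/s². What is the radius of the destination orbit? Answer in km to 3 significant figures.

Transfer time t = 43.8 hours = 1.5768×10^5 s, and t = π√(a_t³/μ).
So a_t = (μ t²/π²)^(1/3) = (5.529×10^7 × (1.5768×10^5)² / π²)^(1/3) = 5.1836×10^5 km.
Since a_t = (r₁ + r₂)/2, r₂ = 2a_t − r₁ = 2×5.1836×10^5 − 1.230×10^5 = 9.1372×10^5 km.

r₂ = 9.14×10^5 km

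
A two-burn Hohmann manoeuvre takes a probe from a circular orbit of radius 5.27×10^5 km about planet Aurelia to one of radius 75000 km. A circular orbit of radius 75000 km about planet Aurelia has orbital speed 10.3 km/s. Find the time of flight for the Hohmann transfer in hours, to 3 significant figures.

From the circular-orbit relation v² = μ/r at r = 75000 km: μ = v²r = (10.3)² × 75000 = 7.95675×10^6 km³/s².
The Hohmann ellipse has a_t = (r₁ + r₂)/2 = 3.010×10^5 km.
By Kepler's third law the transfer-orbit period is T = 2π√(a_t³/μ), so t = T/2 = 1.839×10^5 s.
Converting: 1.839×10^5 s ÷ 3600 s/hour = 51.1 hours.

t = 51.1 hours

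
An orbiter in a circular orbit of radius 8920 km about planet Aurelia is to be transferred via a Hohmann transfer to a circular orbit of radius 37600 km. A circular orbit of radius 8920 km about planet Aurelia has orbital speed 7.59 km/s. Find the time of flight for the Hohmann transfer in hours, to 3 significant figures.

t = 4.32 hours

From the circular-orbit relation v² = μ/r at r = 8920 km: μ = v²r = (7.59)² × 8920 = 5.13864×10^5 km³/s².
Transfer-ellipse semi-major axis a_t = (r₁ + r₂)/2 = (8920 + 37600)/2 = 23260 km.
Transfer time t = π√(a_t³/μ) = π√((23260)³ / 5.13864×10^5) = 15550 s.
Converting: 15550 s ÷ 3600 s/hour = 4.32 hours.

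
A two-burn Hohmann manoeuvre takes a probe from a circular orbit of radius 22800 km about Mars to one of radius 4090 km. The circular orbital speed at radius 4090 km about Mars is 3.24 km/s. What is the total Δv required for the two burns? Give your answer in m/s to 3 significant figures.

From the circular-orbit relation v² = μ/r at r = 4090 km: μ = v²r = (3.24)² × 4090 = 42935.2 km³/s².
The Hohmann ellipse has a_t = (r₁ + r₂)/2 = 13445 km.
At r₁ the circular-orbit speed is v₁ = √(μ/r₁) = 1.3723 km/s.
Transfer-orbit speed at r₁ (vis-viva equation): v_a = √[μ(2/r₁ − 1/a_t)] = 0.75687 km/s.
First burn Δv₁ = |v_a − v₁| = 0.6154 km/s.
Circular speed at r₂: v₂ = √(μ/r₂) = 3.2400 km/s.
Transfer-orbit speed at r₂: v_p = √[μ(2/r₂ − 1/a_t)] = 4.2192 km/s.
Second burn Δv₂ = |v₂ − v_p| = 0.9792 km/s.
Δv = Δv₁ + Δv₂ = 0.6154 + 0.9792 = 1.595 km/s.

Δv = 1590 m/s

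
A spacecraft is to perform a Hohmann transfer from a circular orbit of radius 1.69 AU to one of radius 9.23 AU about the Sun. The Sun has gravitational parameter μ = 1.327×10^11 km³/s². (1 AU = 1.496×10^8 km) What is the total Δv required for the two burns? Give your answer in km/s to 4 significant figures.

Δv = 11.23 km/s

In km: r₁ = 1.69 × 1.496×10^8 = 2.52824×10^8 km; r₂ = 9.23 × 1.496×10^8 = 1.380808×10^9 km.
Transfer-ellipse semi-major axis a_t = (r₁ + r₂)/2 = (2.52824×10^8 + 1.380808×10^9)/2 = 8.16816×10^8 km.
At r₁ the circular-orbit speed is v₁ = √(μ/r₁) = 22.910 km/s.
On the transfer ellipse at r₁, v² = μ(2/r − 1/a) gives v_p = √[μ(2/r₁ − 1/a_t)] = 29.787 km/s.
First burn Δv₁ = |v_p − v₁| = 6.877 km/s.
At r₂, v₂ = √(μ/r₂) = 9.803 km/s.
Transfer-orbit speed at r₂: v_a = √[μ(2/r₂ − 1/a_t)] = 5.454 km/s.
Second burn Δv₂ = |v₂ − v_a| = 4.349 km/s.
Total Δv = Δv₁ + Δv₂ = 11.23 km/s.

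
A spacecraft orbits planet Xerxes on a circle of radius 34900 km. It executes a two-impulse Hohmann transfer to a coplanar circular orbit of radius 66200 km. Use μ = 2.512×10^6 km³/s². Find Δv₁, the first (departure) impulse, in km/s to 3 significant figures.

Δv₁ = 1.22 km/s

Semi-major axis of the transfer orbit: a_t = (34900 + 66200)/2 = 50550 km.
On the circular orbit at r = 34900 km, v_c = √(μ/r) = 8.484 km/s.
Transfer-orbit speed at the same r (vis-viva, a = a_t): v_t = √[μ(2/r − 1/a_t)] = 9.709 km/s.
Δv₁ = |v_t − v_c| = |9.709 − 8.484| = 1.225 km/s.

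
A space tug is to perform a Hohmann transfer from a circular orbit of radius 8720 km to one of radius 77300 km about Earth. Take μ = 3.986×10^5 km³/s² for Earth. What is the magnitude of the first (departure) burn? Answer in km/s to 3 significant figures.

Semi-major axis of the transfer orbit: a_t = (8720 + 77300)/2 = 43010 km.
Circular speed at r = 8720 km: v_c = √(μ/r) = 6.761 km/s.
Vis-viva on the transfer ellipse at r = 8720 km gives v_t = √[μ(2/r − 1/a_t)] = 9.064 km/s.
Δv₁ = |v_t − v_c| = |9.064 − 6.761| = 2.303 km/s.

Δv₁ = 2.30 km/s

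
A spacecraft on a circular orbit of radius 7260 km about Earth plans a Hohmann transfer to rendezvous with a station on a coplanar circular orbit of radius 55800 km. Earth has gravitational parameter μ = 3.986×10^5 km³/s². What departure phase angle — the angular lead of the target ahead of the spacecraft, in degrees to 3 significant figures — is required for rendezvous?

φ = 104°

The Hohmann ellipse has a_t = (r₁ + r₂)/2 = 31530 km.
Transfer time t = π√(a_t³/μ) = 27859 s.
The target's mean motion on its circular orbit is ω₂ = √(μ/r₂³) = 4.7898×10^-5 rad/s.
Angle swept by the target during transfer: ω₂·t = 1.3344 rad = 76.46°.
Arrival is 180° from departure on the ellipse, so φ = 180° − 76.46° = 104°.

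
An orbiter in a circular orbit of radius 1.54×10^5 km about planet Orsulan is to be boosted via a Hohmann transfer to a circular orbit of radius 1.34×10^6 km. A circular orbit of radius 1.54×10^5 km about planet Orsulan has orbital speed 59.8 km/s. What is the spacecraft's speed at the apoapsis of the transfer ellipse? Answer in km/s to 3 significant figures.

v = 9.20 km/s

From the circular-orbit relation v² = μ/r at r = 1.54×10^5 km: μ = v²r = (59.8)² × 1.54×10^5 = 5.50710×10^8 km³/s².
The Hohmann ellipse has a_t = (r₁ + r₂)/2 = 7.470×10^5 km.
The apoapsis of the transfer ellipse is at r = 1.340×10^6 km.
Vis-viva: v = √[μ(2/r − 1/a_t)] = √[5.50710×10^8 × (2/1.340×10^6 − 1/7.470×10^5)] = 9.205 km/s.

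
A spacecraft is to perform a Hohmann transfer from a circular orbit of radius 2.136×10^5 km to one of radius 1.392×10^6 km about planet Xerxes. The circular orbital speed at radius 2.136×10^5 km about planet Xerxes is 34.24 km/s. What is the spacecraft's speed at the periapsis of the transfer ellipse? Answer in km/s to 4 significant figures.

v = 45.09 km/s

From the circular-orbit relation v² = μ/r at r = 2.136×10^5 km: μ = v²r = (34.24)² × 2.136×10^5 = 2.50420×10^8 km³/s².
Semi-major axis of the transfer orbit: a_t = (2.136×10^5 + 1.392×10^6)/2 = 8.028×10^5 km.
At periapsis, r = 2.136×10^5 km.
Vis-viva: v = √[μ(2/r − 1/a_t)] = √[2.50420×10^8 × (2/2.136×10^5 − 1/8.028×10^5)] = 45.09 km/s.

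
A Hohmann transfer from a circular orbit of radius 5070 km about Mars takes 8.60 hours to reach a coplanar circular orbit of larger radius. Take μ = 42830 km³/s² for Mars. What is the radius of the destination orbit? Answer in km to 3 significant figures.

r₂ = 27100 km

Transfer time t = 8.60 hours = 30960 s, and t = π√(a_t³/μ).
So a_t = (μ t²/π²)^(1/3) = (42830 × (30960)² / π²)^(1/3) = 16082 km.
Since a_t = (r₁ + r₂)/2, r₂ = 2a_t − r₁ = 2×16082 − 5070 = 27094 km.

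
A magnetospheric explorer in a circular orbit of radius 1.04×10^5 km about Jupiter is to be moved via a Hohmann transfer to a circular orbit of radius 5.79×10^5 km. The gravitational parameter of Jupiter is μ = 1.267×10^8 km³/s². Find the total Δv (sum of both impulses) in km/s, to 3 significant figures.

Δv = 17.2 km/s

The Hohmann ellipse has a_t = (r₁ + r₂)/2 = 3.415×10^5 km.
At r₁ the circular-orbit speed is v₁ = √(μ/r₁) = 34.904 km/s.
On the transfer ellipse at r₁, v² = μ(2/r − 1/a) gives v_p = √[μ(2/r₁ − 1/a_t)] = 45.448 km/s.
First burn Δv₁ = |v_p − v₁| = 10.54 km/s.
Circular speed at r₂: v₂ = √(μ/r₂) = 14.7928 km/s.
Transfer-orbit speed at r₂: v_a = √[μ(2/r₂ − 1/a_t)] = 8.16339 km/s.
Second burn Δv₂ = |v₂ − v_a| = 6.629 km/s.
Δv = Δv₁ + Δv₂ = 10.54 + 6.629 = 17.17 km/s.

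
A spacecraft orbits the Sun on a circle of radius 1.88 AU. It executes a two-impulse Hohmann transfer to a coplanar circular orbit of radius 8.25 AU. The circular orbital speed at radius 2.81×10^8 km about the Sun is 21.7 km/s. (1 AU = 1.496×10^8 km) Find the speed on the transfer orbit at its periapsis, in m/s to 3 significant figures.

From the circular-orbit relation v² = μ/r at r = 2.81×10^8 km: μ = v²r = (21.7)² × 2.81×10^8 = 1.32320×10^11 km³/s².
In km: r₁ = 1.88 × 1.496×10^8 = 2.81248×10^8 km; r₂ = 8.25 × 1.496×10^8 = 1.2342×10^9 km.
Transfer-ellipse semi-major axis a_t = (r₁ + r₂)/2 = (2.81248×10^8 + 1.2342×10^9)/2 = 7.57724×10^8 km.
At periapsis, r = 2.81248×10^8 km.
Vis-viva: v = √[μ(2/r − 1/a_t)] = √[1.32320×10^11 × (2/2.81248×10^8 − 1/7.57724×10^8)] = 27.68 km/s.

v = 27700 m/s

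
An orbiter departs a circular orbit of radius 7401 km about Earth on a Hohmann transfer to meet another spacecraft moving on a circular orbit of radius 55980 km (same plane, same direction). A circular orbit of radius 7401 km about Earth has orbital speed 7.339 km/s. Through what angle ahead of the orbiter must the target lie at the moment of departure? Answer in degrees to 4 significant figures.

From the circular-orbit relation v² = μ/r at r = 7401 km: μ = v²r = (7.339)² × 7401 = 3.98625×10^5 km³/s².
Semi-major axis of the transfer orbit: a_t = (7401 + 55980)/2 = 31690.5 km.
The half-period of the transfer ellipse is t = π√(a_t³/μ) = 28070 s.
The target's mean motion on its circular orbit is ω₂ = √(μ/r₂³) = 4.767×10^-5 rad/s.
Angle swept by the target during transfer: ω₂·t = 1.3381 rad = 76.67°.
The orbiter traverses 180° on the transfer ellipse, so the target must lead by 180° − 76.67° = 103.3°.

φ = 103.3°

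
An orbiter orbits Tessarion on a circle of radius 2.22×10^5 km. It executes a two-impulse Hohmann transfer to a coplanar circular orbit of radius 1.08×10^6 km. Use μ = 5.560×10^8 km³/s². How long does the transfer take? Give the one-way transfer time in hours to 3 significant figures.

The Hohmann ellipse has a_t = (r₁ + r₂)/2 = 6.510×10^5 km.
Transfer time t = π√(a_t³/μ) = π√((6.510×10^5)³ / 5.560×10^8) = 69980 s.
Converting: 69980 s ÷ 3600 s/hour = 19.4 hours.

t = 19.4 hours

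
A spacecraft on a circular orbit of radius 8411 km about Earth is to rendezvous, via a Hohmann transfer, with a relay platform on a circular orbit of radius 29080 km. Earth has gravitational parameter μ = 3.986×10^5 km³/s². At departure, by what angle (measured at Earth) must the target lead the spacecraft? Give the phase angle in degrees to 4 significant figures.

Semi-major axis of the transfer orbit: a_t = (8411 + 29080)/2 = 18745.5 km.
The half-period of the transfer ellipse is t = π√(a_t³/μ) = 12770 s.
The target's mean motion on its circular orbit is ω₂ = √(μ/r₂³) = 1.273×10^-4 rad/s.
Angle swept by the target during transfer: ω₂·t = 1.626 rad = 93.16°.
Arrival is 180° from departure on the ellipse, so φ = 180° − 93.16° = 86.84°.

φ = 86.84°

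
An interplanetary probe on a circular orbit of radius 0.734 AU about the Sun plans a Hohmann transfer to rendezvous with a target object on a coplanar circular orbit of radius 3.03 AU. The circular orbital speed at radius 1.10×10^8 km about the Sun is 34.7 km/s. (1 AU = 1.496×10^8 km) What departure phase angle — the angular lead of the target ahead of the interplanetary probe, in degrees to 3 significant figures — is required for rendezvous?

φ = 91.9°

From the circular-orbit relation v² = μ/r at r = 1.10×10^8 km: μ = v²r = (34.7)² × 1.10×10^8 = 1.32450×10^11 km³/s².
In km: r₁ = 0.734 × 1.496×10^8 = 1.098064×10^8 km; r₂ = 3.03 × 1.496×10^8 = 4.53288×10^8 km.
The Hohmann ellipse has a_t = (r₁ + r₂)/2 = 2.815472×10^8 km.
The half-period of the transfer ellipse is t = π√(a_t³/μ) = 4.0780×10^7 s.
Target angular speed ω₂ = √(μ/r₂³) = 3.7711×10^-8 rad/s.
Angle swept by the target during transfer: ω₂·t = 1.53785 rad = 88.11°.
The interplanetary probe traverses 180° on the transfer ellipse, so the target must lead by 180° − 88.11° = 91.9°.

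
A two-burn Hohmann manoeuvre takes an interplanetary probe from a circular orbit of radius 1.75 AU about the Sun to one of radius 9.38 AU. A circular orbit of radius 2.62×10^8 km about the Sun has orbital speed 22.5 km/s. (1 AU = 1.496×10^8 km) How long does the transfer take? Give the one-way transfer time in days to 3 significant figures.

From the circular-orbit relation v² = μ/r at r = 2.62×10^8 km: μ = v²r = (22.5)² × 2.62×10^8 = 1.32638×10^11 km³/s².
In km: r₁ = 1.75 × 1.496×10^8 = 2.618×10^8 km; r₂ = 9.38 × 1.496×10^8 = 1.403248×10^9 km.
Semi-major axis of the transfer orbit: a_t = (2.618×10^8 + 1.403248×10^9)/2 = 8.32524×10^8 km.
Half the transfer-orbit period gives t = π√(a_t³/μ) = 2.072×10^8 s.
Converting: 2.072×10^8 s ÷ 86400 s/day = 2400 days.

t = 2400 days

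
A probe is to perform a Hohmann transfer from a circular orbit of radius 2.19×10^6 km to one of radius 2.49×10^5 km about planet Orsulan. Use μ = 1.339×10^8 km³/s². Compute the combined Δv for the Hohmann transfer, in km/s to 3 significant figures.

Δv = 12.2 km/s

Transfer-ellipse semi-major axis a_t = (r₁ + r₂)/2 = (2.190×10^6 + 2.490×10^5)/2 = 1.2195×10^6 km.
Circular speed at r₁: v₁ = √(μ/r₁) = √(1.339×10^8/2.190×10^6) = 7.819 km/s.
On the transfer ellipse at r₁, vis-viva gives v_a = √[μ(2/r₁ − 1/a_t)] = 3.533 km/s.
First burn Δv₁ = |v_a − v₁| = 4.286 km/s.
At r₂, v₂ = √(μ/r₂) = 23.1895 km/s.
Transfer-orbit speed at r₂: v_p = √[μ(2/r₂ − 1/a_t)] = 31.0758 km/s.
Second burn Δv₂ = |v₂ − v_p| = 7.886 km/s.
Total Δv = Δv₁ + Δv₂ = 12.17 km/s.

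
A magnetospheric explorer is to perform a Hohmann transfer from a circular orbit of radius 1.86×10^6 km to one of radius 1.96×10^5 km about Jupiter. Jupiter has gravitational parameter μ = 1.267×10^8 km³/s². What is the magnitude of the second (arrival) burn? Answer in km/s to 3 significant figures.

Δv₂ = 8.77 km/s

Transfer-ellipse semi-major axis a_t = (r₁ + r₂)/2 = (1.860×10^6 + 1.960×10^5)/2 = 1.028×10^6 km.
Circular speed at r = 1.960×10^5 km: v_c = √(μ/r) = 25.425 km/s.
Transfer-orbit speed at the same r (vis-viva, a = a_t): v_t = √[μ(2/r − 1/a_t)] = 34.200 km/s.
Δv₂ = |v_t − v_c| = |34.200 − 25.425| = 8.775 km/s.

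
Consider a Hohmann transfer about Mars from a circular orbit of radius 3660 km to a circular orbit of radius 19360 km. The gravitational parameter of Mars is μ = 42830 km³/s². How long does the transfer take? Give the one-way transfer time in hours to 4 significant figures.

Transfer-ellipse semi-major axis a_t = (r₁ + r₂)/2 = (3660 + 19360)/2 = 11510 km.
Half the transfer-orbit period gives t = π√(a_t³/μ) = 18745 s.
Converting: 18745 s ÷ 3600 s/hour = 5.207 hours.

t = 5.207 hours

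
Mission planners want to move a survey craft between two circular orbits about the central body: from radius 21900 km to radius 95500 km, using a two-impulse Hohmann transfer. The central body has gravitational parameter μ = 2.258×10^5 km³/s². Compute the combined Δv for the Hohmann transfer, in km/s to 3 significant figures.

Δv = 1.48 km/s

The Hohmann ellipse has a_t = (r₁ + r₂)/2 = 58700 km.
At r₁ the circular-orbit speed is v₁ = √(μ/r₁) = 3.2109971 km/s.
Transfer-orbit speed at r₁ (v² = μ(2/r − 1/a)): v_p = √[μ(2/r₁ − 1/a_t)] = 4.0956473 km/s.
First burn Δv₁ = |v_p − v₁| = 0.8847 km/s.
Circular speed at r₂: v₂ = √(μ/r₂) = 1.53766 km/s.
Transfer-orbit speed at r₂: v_a = √[μ(2/r₂ − 1/a_t)] = 0.939211 km/s.
Second burn Δv₂ = |v₂ − v_a| = 0.5984 km/s.
Δv = Δv₁ + Δv₂ = 0.8847 + 0.5984 = 1.483 km/s.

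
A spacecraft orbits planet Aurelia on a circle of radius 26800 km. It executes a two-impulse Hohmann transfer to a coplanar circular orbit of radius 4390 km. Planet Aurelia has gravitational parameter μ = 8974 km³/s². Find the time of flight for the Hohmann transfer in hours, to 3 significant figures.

The Hohmann ellipse has a_t = (r₁ + r₂)/2 = 15595 km.
By Kepler's third law the transfer-orbit period is T = 2π√(a_t³/μ), so t = T/2 = 64590 s.
Converting: 64590 s ÷ 3600 s/hour = 17.9 hours.

t = 17.9 hours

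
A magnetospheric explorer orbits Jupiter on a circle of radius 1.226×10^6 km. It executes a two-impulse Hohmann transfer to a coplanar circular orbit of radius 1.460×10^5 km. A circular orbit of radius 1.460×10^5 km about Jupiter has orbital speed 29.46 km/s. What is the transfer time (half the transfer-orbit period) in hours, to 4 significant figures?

t = 44.05 hours

From the circular-orbit relation v² = μ/r at r = 1.460×10^5 km: μ = v²r = (29.46)² × 1.460×10^5 = 1.26712×10^8 km³/s².
Semi-major axis of the transfer orbit: a_t = (1.226×10^6 + 1.460×10^5)/2 = 6.860×10^5 km.
Transfer time t = π√(a_t³/μ) = π√((6.860×10^5)³ / 1.26712×10^8) = 1.5857×10^5 s.
Converting: 1.5857×10^5 s ÷ 3600 s/hour = 44.05 hours.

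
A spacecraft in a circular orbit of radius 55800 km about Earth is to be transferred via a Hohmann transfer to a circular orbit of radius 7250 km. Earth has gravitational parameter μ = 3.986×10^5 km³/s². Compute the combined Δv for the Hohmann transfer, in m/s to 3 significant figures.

Semi-major axis of the transfer orbit: a_t = (55800 + 7250)/2 = 31525 km.
Circular speed at r₁: v₁ = √(μ/r₁) = √(3.986×10^5/55800) = 2.673 km/s.
Transfer-orbit speed at r₁ (vis-viva): v_a = √[μ(2/r₁ − 1/a_t)] = 1.282 km/s.
First burn Δv₁ = |v_a − v₁| = 1.391 km/s.
At r₂, v₂ = √(μ/r₂) = 7.415 km/s.
Transfer-orbit speed at r₂: v_p = √[μ(2/r₂ − 1/a_t)] = 9.865 km/s.
Second burn Δv₂ = |v₂ − v_p| = 2.450 km/s.
Δv = Δv₁ + Δv₂ = 1.391 + 2.450 = 3.841 km/s.

Δv = 3840 m/s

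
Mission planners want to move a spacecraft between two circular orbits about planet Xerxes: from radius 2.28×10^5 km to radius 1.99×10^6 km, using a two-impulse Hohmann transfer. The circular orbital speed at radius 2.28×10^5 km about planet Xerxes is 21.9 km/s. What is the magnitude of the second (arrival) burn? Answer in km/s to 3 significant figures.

From the circular-orbit relation v² = μ/r at r = 2.28×10^5 km: μ = v²r = (21.9)² × 2.28×10^5 = 1.09351×10^8 km³/s².
Semi-major axis of the transfer orbit: a_t = (2.280×10^5 + 1.990×10^6)/2 = 1.109×10^6 km.
Circular speed at r = 1.990×10^6 km: v_c = √(μ/r) = 7.413 km/s.
Vis-viva on the transfer ellipse at r = 1.990×10^6 km gives v_t = √[μ(2/r − 1/a_t)] = 3.361 km/s.
Δv₂ = |v_t − v_c| = |3.361 − 7.413| = 4.052 km/s.

Δv₂ = 4.05 km/s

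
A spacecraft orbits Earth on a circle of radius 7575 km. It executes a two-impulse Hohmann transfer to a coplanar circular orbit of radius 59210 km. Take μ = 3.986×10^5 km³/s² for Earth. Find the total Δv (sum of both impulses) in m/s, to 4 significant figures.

Δv = 3764 m/s

Transfer-ellipse semi-major axis a_t = (r₁ + r₂)/2 = (7575 + 59210)/2 = 33392.5 km.
Circular speed at r₁: v₁ = √(μ/r₁) = √(3.986×10^5/7575) = 7.254 km/s.
Transfer-orbit speed at r₁ (v² = μ(2/r − 1/a)): v_p = √[μ(2/r₁ − 1/a_t)] = 9.659 km/s.
First burn Δv₁ = |v_p − v₁| = 2.405 km/s.
Circular speed at r₂: v₂ = √(μ/r₂) = 2.595 km/s.
Transfer-orbit speed at r₂: v_a = √[μ(2/r₂ − 1/a_t)] = 1.236 km/s.
Second burn Δv₂ = |v₂ − v_a| = 1.359 km/s.
Δv = Δv₁ + Δv₂ = 2.405 + 1.359 = 3.764 km/s.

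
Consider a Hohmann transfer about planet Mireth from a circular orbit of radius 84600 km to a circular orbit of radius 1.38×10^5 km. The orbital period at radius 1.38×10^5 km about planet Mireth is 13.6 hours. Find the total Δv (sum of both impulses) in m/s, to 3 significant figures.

From Kepler's third law T² = 4π²r³/μ at r = 1.38×10^5 km, T = 13.6 hours = 13.6 × 3600 s = 48960 s: μ = 4π²r³/T² = 4.32827×10^7 km³/s².
Semi-major axis of the transfer orbit: a_t = (84600 + 1.380×10^5)/2 = 1.113×10^5 km.
Circular speed at r₁: v₁ = √(μ/r₁) = √(4.32827×10^7/84600) = 22.619 km/s.
Transfer-orbit speed at r₁ (vis-viva): v_p = √[μ(2/r₁ − 1/a_t)] = 25.186 km/s.
First burn Δv₁ = |v_p − v₁| = 2.567 km/s.
Circular speed at r₂: v₂ = √(μ/r₂) = 17.71 km/s.
Transfer-orbit speed at r₂: v_a = √[μ(2/r₂ − 1/a_t)] = 15.44 km/s.
Second burn Δv₂ = |v₂ − v_a| = 2.270 km/s.
Total Δv = Δv₁ + Δv₂ = 4.837 km/s.

Δv = 4840 m/s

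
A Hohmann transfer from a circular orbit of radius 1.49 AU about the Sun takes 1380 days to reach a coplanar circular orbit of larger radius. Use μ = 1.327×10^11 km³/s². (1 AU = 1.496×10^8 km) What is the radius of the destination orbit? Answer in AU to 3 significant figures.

In km: r₁ = 1.49 × 1.496×10^8 = 2.22904×10^8 km.
Transfer time t = 1380 days = 1.19232×10^8 s, and t = π√(a_t³/μ).
So a_t = (μ t²/π²)^(1/3) = (1.327×10^11 × (1.19232×10^8)² / π²)^(1/3) = 5.7604×10^8 km.
Since a_t = (r₁ + r₂)/2, r₂ = 2a_t − r₁ = 2×5.7604×10^8 − 2.22904×10^8 = 9.29176×10^8 km.
In AU: r₂ = 9.29176×10^8 / 1.496×10^8 = 6.21 AU.

r₂ = 6.21 AU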